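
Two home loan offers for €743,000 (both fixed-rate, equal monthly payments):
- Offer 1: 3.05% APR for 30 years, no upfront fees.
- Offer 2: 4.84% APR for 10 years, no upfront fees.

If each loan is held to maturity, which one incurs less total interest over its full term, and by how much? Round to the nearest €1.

Offer 2 by €196,210

Offer 1: at 3.05% the monthly rate is 0.0025417, so the payment is 743,000 × 0.0025417 / (1 − 1.0025417^−360) = €3,152.59.
Total interest on Offer 1 = 360 × €3,152.59 − €743,000 = €391,932.40.
Offer 2: monthly rate = 4.84%/12 = 0.0040333; payment = 743,000 × 0.0040333 / (1 − (1+0.0040333)^−120) = €7,822.69.
Total interest on Offer 2 = 120 × €7,822.69 − €743,000 = €195,722.80.
Offer 2 is lower by €196,209.60.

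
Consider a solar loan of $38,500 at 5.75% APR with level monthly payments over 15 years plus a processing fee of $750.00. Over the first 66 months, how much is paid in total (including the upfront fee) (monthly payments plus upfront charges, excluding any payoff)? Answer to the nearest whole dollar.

At 5.75% the monthly rate is 0.0047917, so the payment is 38,500 × 0.0047917 / (1 − 1.0047917^−180) = $319.71.
Total outlay = 66 × $319.71 + $750.00 = $21,850.86.

$21,851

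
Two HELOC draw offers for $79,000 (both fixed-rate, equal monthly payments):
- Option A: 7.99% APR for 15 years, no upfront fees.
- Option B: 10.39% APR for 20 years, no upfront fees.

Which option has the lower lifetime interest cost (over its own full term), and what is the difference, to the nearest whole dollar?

Option A: monthly rate = 7.99%/12 = 0.0066583; payment = 79,000 × 0.0066583 / (1 − (1+0.0066583)^−180) = $754.51.
Total interest on Option A = 180 × $754.51 − $79,000 = $56,811.80.
Option B: at 10.39% the monthly rate is 0.0086583, so the payment is 79,000 × 0.0086583 / (1 − 1.0086583^−240) = $782.89.
Total interest on Option B = 240 × $782.89 − $79,000 = $108,893.60.
Option A is lower by $52,081.80.

Option A by $52,082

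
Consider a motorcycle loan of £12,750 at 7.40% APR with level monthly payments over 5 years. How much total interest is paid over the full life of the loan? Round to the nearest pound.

At 7.40% the monthly rate is 0.0061667, so the payment is 12,750 × 0.0061667 / (1 − 1.0061667^−60) = £254.88.
Total paid = 60 × £254.88 = £15,292.80; interest = £15,292.80 − £12,750 = £2,542.80.

£2,543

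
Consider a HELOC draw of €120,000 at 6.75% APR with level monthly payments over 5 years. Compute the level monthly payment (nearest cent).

Monthly rate = 6.75%/12 = 0.0056250; payment = 120,000 × 0.0056250 / (1 − (1+0.0056250)^−60) = €2,362.02.

€2,362.02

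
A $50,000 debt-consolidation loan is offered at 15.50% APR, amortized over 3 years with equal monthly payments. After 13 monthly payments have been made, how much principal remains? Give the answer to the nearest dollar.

With monthly rate i = 15.5%/12 = 0.0129167, the balance after k of n payments is P · [(1+i)^n − (1+i)^k] / [(1+i)^n − 1].
(1+0.0129167)^36 = 1.58728100 and (1+0.0129167)^13 = 1.18156692, so the balance is 50,000 × (1.58728100 − 1.18156692) / (1.58728100 − 1) = $34,541.73.

$34,542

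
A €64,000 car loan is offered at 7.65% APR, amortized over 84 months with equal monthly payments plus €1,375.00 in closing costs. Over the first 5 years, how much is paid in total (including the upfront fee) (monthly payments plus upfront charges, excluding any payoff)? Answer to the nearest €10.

€60,560

At 7.65% the monthly rate is 0.0063750, so the payment is 64,000 × 0.0063750 / (1 − 1.0063750^−84) = €986.39.
Total outlay = 60 × €986.39 + €1,375.00 = €60,558.40.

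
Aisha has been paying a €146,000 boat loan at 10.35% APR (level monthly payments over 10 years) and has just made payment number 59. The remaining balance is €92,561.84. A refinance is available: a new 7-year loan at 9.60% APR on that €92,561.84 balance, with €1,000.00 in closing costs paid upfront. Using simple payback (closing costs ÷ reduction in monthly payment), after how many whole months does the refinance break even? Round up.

3 months

Current payment = 146,000 × 10.35%/12 / (1 − (1+0.0086250)^−120) = €1,957.81.
Refinanced payment = 92,561.84 × 0.0080000 / (1 − (1+0.0080000)^−84) = €1,517.57.
Monthly savings = €1,957.81 − €1,517.57 = €440.24.
Break-even = €1,000.00 / €440.24 = 2.27 → 3 months.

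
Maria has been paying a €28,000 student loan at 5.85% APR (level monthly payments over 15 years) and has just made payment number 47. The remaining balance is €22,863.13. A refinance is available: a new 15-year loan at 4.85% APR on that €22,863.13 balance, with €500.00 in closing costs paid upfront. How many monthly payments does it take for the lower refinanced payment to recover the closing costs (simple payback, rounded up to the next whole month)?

Current payment = 28,000 × 5.85%/12 / (1 − (1+0.0048750)^−180) = €234.02.
Refinanced payment = 22,863.13 × 0.0040417 / (1 − (1+0.0040417)^−180) = €179.02.
Monthly savings = €234.02 − €179.02 = €55.00.
Break-even = €500.00 / €55.00 = 9.09 → 10 months.

10 months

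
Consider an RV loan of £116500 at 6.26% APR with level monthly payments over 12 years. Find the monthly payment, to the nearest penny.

At 6.26% the monthly rate is 0.0052167, so the payment is 116,500 × 0.0052167 / (1 − 1.0052167^−144) = £1,152.60.

£1,152.60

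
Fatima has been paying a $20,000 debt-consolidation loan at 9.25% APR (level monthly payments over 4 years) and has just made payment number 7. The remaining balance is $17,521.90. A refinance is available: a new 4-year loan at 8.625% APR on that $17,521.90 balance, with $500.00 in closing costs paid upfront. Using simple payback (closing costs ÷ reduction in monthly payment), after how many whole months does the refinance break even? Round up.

Current payment = 20,000 × 9.25%/12 / (1 − (1+0.0077083)^−48) = $500.08.
Refinanced payment = 17,521.90 × 0.0071875 / (1 − (1+0.0071875)^−48) = $432.92.
Monthly savings = $500.08 − $432.92 = $67.16.
Break-even = $500.00 / $67.16 = 7.44 → 8 months.

8 months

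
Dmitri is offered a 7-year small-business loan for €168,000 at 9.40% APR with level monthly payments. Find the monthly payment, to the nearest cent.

€2,737.19

Monthly rate = 9.4%/12 = 0.0078333; payment = 168,000 × 0.0078333 / (1 − (1+0.0078333)^−84) = €2,737.19.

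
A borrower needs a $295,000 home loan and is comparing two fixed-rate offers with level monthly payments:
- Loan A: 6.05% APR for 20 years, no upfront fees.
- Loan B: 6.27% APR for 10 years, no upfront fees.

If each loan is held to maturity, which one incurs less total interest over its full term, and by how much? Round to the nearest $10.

Loan A: monthly rate = 6.05%/12 = 0.0050417; payment = 295,000 × 0.0050417 / (1 − (1+0.0050417)^−240) = $2,121.99.
Total interest on Loan A = 240 × $2,121.99 − $295,000 = $214,277.60.
Loan B: at 6.27% the monthly rate is 0.0052250, so the payment is 295,000 × 0.0052250 / (1 − 1.0052250^−120) = $3,315.25.
Total interest on Loan B = 120 × $3,315.25 − $295,000 = $102,830.00.
Loan B is lower by $111,447.60.

Loan B by $111,450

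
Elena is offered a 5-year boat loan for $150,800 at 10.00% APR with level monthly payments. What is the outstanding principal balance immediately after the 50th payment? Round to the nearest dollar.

With monthly rate i = 10%/12 = 0.0083333, the balance after k of n payments is P · [(1+i)^n − (1+i)^k] / [(1+i)^n − 1].
(1+0.0083333)^60 = 1.64530893 and (1+0.0083333)^50 = 1.51428009, so the balance is 150,800 × (1.64530893 − 1.51428009) / (1.64530893 − 1) = $30,619.67.

$30,620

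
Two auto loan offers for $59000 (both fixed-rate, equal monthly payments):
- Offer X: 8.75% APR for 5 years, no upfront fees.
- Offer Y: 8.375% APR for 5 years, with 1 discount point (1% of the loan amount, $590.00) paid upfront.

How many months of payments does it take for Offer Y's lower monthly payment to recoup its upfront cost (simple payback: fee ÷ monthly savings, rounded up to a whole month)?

Offer X: at 8.75% the monthly rate is 0.0072917, so the payment is 59,000 × 0.0072917 / (1 − 1.0072917^−60) = $1,217.60.
Offer Y: at 8.375% the monthly rate is 0.0069792, so the payment is 59,000 × 0.0069792 / (1 − 1.0069792^−60) = $1,206.92.
Monthly savings = $1,217.60 − $1,206.92 = $10.68.
Break-even = $590.00 / $10.68 = 55.24 → 56 months.

56 months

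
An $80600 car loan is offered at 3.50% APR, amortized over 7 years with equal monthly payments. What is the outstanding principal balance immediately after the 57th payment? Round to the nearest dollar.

With monthly rate i = 3.5%/12 = 0.0029167, the balance after k of n payments is P · [(1+i)^n − (1+i)^k] / [(1+i)^n − 1].
(1+0.0029167)^84 = 1.27716580 and (1+0.0029167)^57 = 1.18058257, so the balance is 80,600 × (1.27716580 − 1.18058257) / (1.27716580 − 1) = $28,086.47.

$28,086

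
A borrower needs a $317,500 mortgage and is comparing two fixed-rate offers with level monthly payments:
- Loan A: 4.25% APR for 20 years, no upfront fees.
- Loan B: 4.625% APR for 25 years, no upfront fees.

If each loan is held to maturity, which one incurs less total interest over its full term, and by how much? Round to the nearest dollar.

Loan A by $64,354

Loan A: at 4.25% the monthly rate is 0.0035417, so the payment is 317,500 × 0.0035417 / (1 − 1.0035417^−240) = $1,966.07.
Total interest on Loan A = 240 × $1,966.07 − $317,500 = $154,356.80.
Loan B: at 4.625% the monthly rate is 0.0038542, so the payment is 317,500 × 0.0038542 / (1 − 1.0038542^−300) = $1,787.37.
Total interest on Loan B = 300 × $1,787.37 − $317,500 = $218,711.00.
Loan A is lower by $64,354.20.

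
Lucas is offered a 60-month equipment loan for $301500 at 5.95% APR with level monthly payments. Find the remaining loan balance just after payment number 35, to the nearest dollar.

$136,569

With monthly rate i = 5.95%/12 = 0.0049583, the balance after k of n payments is P · [(1+i)^n − (1+i)^k] / [(1+i)^n − 1].
(1+0.0049583)^60 = 1.34549890 and (1+0.0049583)^35 = 1.18900027, so the balance is 301,500 × (1.34549890 − 1.18900027) / (1.34549890 − 1) = $136,568.71.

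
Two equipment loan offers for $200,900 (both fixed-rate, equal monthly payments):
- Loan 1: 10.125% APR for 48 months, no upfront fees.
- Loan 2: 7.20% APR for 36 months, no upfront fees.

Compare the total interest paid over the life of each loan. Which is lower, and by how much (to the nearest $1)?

Loan 1: monthly rate = 10.125%/12 = 0.0084375; payment = 200,900 × 0.0084375 / (1 − (1+0.0084375)^−48) = $5,107.41.
Total interest on Loan 1 = 48 × $5,107.41 − $200,900 = $44,255.68.
Loan 2: at 7.20% the monthly rate is 0.0060000, so the payment is 200,900 × 0.0060000 / (1 − 1.0060000^−36) = $6,221.60.
Total interest on Loan 2 = 36 × $6,221.60 − $200,900 = $23,077.60.
Loan 2 is lower by $21,178.08.

Loan 2 by $21,178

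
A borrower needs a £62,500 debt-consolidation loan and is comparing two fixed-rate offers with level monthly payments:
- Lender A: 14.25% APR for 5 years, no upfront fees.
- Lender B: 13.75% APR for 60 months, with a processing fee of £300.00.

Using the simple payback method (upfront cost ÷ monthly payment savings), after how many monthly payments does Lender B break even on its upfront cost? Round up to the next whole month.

Lender A: at 14.25% the monthly rate is 0.0118750, so the payment is 62,500 × 0.0118750 / (1 − 1.0118750^−60) = £1,462.38.
Lender B: monthly rate = 13.75%/12 = 0.0114583; payment = 62,500 × 0.0114583 / (1 − (1+0.0114583)^−60) = £1,446.18.
Monthly savings = £1,462.38 − £1,446.18 = £16.20.
Break-even = £300.00 / £16.20 = 18.52 → 19 months.

19 months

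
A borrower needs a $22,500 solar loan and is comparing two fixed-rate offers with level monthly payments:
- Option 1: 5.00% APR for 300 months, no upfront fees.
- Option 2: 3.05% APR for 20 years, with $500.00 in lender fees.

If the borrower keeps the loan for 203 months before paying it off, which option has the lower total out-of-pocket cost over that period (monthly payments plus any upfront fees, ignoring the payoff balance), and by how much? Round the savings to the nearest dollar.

Option 1: monthly rate = 5%/12 = 0.0041667; payment = 22,500 × 0.0041667 / (1 − (1+0.0041667)^−300) = $131.53.
Option 2: at 3.05% the monthly rate is 0.0025417, so the payment is 22,500 × 0.0025417 / (1 − 1.0025417^−240) = $125.35.
Over 203 months: Option 1 costs 203 × $131.53 = $26,700.59; Option 2 costs 203 × $125.35 + $500.00 = $25,946.05.
Option 2 is cheaper by $26,700.59 − $25,946.05 = $754.54.

Option 2 by $755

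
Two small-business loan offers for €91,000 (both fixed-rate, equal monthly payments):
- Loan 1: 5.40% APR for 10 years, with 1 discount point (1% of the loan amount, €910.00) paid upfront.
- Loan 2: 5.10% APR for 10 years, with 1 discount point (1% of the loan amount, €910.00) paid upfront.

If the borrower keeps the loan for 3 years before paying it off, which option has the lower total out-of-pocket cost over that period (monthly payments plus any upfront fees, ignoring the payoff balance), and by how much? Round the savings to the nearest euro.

Loan 1: monthly rate = 5.4%/12 = 0.0045000; payment = 91,000 × 0.0045000 / (1 − (1+0.0045000)^−120) = €983.09.
Loan 2: monthly rate = 5.1%/12 = 0.0042500; payment = 91,000 × 0.0042500 / (1 − (1+0.0042500)^−120) = €969.65.
Over 36 months: Loan 1 costs 36 × €983.09 + €910.00 = €36,301.24; Loan 2 costs 36 × €969.65 + €910.00 = €35,817.40.
Loan 2 is cheaper by €36,301.24 − €35,817.40 = €483.84.

Loan 2 by €484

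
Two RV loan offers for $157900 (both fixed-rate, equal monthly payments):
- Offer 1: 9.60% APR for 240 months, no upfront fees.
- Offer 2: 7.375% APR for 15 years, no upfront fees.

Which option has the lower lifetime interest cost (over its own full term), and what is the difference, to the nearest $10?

Offer 2 by $94,260

Offer 1: at 9.60% the monthly rate is 0.0080000, so the payment is 157,900 × 0.0080000 / (1 − 1.0080000^−240) = $1,482.16.
Total interest on Offer 1 = 240 × $1,482.16 − $157,900 = $197,818.40.
Offer 2: monthly rate = 7.375%/12 = 0.0061458; payment = 157,900 × 0.0061458 / (1 − (1+0.0061458)^−180) = $1,452.56.
Total interest on Offer 2 = 180 × $1,452.56 − $157,900 = $103,560.80.
Offer 2 is lower by $94,257.60.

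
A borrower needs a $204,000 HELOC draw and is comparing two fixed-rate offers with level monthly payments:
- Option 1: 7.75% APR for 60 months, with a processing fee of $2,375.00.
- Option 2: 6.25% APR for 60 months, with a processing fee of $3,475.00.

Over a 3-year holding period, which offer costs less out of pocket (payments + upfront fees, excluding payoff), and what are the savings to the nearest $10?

Option 1: monthly rate = 7.75%/12 = 0.0064583; payment = 204,000 × 0.0064583 / (1 − (1+0.0064583)^−60) = $4,112.02.
Option 2: monthly rate = 6.25%/12 = 0.0052083; payment = 204,000 × 0.0052083 / (1 − (1+0.0052083)^−60) = $3,967.65.
Over 36 months: Option 1 costs 36 × $4,112.02 + $2,375.00 = $150,407.72; Option 2 costs 36 × $3,967.65 + $3,475.00 = $146,310.40.
Option 2 is cheaper by $150,407.72 − $146,310.40 = $4,097.32.

Option 2 by $4,100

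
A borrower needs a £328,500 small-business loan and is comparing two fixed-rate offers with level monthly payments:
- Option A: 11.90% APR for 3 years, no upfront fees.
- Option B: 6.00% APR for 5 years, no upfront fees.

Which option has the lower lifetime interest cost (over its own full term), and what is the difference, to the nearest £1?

Option B by £11,178

Option A: at 11.90% the monthly rate is 0.0099167, so the payment is 328,500 × 0.0099167 / (1 − 1.0099167^−36) = £10,895.22.
Total interest on Option A = 36 × £10,895.22 − £328,500 = £63,727.92.
Option B: at 6.00% the monthly rate is 0.0050000, so the payment is 328,500 × 0.0050000 / (1 − 1.0050000^−60) = £6,350.83.
Total interest on Option B = 60 × £6,350.83 − £328,500 = £52,549.80.
Option B is lower by £11,178.12.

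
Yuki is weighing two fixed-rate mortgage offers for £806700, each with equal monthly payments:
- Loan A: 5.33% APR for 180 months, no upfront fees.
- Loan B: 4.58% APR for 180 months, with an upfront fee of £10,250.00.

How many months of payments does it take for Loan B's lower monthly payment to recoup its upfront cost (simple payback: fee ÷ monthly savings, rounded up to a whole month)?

Loan A: monthly rate = 5.33%/12 = 0.0044417; payment = 806,700 × 0.0044417 / (1 − (1+0.0044417)^−180) = £6,518.86.
Loan B: monthly rate = 4.58%/12 = 0.0038167; payment = 806,700 × 0.0038167 / (1 − (1+0.0038167)^−180) = £6,204.23.
Monthly savings = £6,518.86 − £6,204.23 = £314.63.
Break-even = £10,250.00 / £314.63 = 32.58 → 33 months.

33 months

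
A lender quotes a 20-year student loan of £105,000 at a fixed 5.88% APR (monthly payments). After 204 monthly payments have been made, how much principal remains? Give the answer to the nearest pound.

With monthly rate i = 5.88%/12 = 0.0049000, the balance after k of n payments is P · [(1+i)^n − (1+i)^k] / [(1+i)^n − 1].
(1+0.0049000)^240 = 3.23208738 and (1+0.0049000)^204 = 2.71057002, so the balance is 105,000 × (3.23208738 − 2.71057002) / (3.23208738 − 1) = £24,532.79.

£24,533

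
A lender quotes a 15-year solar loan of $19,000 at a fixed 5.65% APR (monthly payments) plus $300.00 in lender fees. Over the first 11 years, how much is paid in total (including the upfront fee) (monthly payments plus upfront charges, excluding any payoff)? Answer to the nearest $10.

$20,990

At 5.65% the monthly rate is 0.0047083, so the payment is 19,000 × 0.0047083 / (1 − 1.0047083^−180) = $156.76.
Total outlay = 132 × $156.76 + $300.00 = $20,992.32.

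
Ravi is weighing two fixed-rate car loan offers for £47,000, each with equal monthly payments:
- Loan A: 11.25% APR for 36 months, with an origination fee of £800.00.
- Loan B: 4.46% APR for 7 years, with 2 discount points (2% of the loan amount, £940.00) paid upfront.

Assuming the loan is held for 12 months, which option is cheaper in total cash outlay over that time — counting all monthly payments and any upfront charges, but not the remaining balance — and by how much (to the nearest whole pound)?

Loan A: monthly rate = 11.25%/12 = 0.0093750; payment = 47,000 × 0.0093750 / (1 − (1+0.0093750)^−36) = £1,544.29.
Loan B: at 4.46% the monthly rate is 0.0037167, so the payment is 47,000 × 0.0037167 / (1 − 1.0037167^−84) = £652.43.
Over 12 months: Loan A costs 12 × £1,544.29 + £800.00 = £19,331.48; Loan B costs 12 × £652.43 + £940.00 = £8,769.16.
Loan B is cheaper by £19,331.48 − £8,769.16 = £10,562.32.

Loan B by £10,562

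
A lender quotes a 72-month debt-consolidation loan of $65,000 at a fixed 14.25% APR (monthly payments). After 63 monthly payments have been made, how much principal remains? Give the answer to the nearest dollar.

$11,443

With monthly rate i = 14.25%/12 = 0.0118750, the balance after k of n payments is P · [(1+i)^n − (1+i)^k] / [(1+i)^n − 1].
(1+0.0118750)^72 = 2.33956092 and (1+0.0118750)^63 = 2.10374242, so the balance is 65,000 × (2.33956092 − 2.10374242) / (2.33956092 − 1) = $11,442.71.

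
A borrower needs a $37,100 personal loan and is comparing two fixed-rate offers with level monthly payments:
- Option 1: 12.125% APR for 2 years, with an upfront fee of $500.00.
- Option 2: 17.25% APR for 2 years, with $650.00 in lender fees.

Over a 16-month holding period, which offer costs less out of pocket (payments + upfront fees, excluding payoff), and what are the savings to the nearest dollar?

Option 1: at 12.125% the monthly rate is 0.0101042, so the payment is 37,100 × 0.0101042 / (1 − 1.0101042^−24) = $1,748.59.
Option 2: at 17.25% the monthly rate is 0.0143750, so the payment is 37,100 × 0.0143750 / (1 − 1.0143750^−24) = $1,838.77.
Over 16 months: Option 1 costs 16 × $1,748.59 + $500.00 = $28,477.44; Option 2 costs 16 × $1,838.77 + $650.00 = $30,070.32.
Option 1 is cheaper by $30,070.32 − $28,477.44 = $1,592.88.

Option 1 by $1,593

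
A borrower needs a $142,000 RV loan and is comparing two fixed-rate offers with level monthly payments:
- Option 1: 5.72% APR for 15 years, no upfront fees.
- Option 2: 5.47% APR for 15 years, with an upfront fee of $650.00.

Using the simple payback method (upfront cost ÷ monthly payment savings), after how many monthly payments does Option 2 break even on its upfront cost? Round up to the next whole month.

Option 1: monthly rate = 5.72%/12 = 0.0047667; payment = 142,000 × 0.0047667 / (1 − (1+0.0047667)^−180) = $1,176.90.
Option 2: at 5.47% the monthly rate is 0.0045583, so the payment is 142,000 × 0.0045583 / (1 − 1.0045583^−180) = $1,158.00.
Monthly savings = $1,176.90 − $1,158.00 = $18.90.
Break-even = $650.00 / $18.90 = 34.39 → 35 months.

35 months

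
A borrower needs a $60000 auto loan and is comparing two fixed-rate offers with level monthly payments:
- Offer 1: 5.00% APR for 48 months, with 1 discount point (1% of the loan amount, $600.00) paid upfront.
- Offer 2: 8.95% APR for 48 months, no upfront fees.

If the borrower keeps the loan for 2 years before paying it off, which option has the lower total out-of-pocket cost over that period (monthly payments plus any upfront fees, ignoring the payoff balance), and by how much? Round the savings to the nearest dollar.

Offer 1 by $2,038

Offer 1: monthly rate = 5%/12 = 0.0041667; payment = 60,000 × 0.0041667 / (1 − (1+0.0041667)^−48) = $1,381.76.
Offer 2: at 8.95% the monthly rate is 0.0074583, so the payment is 60,000 × 0.0074583 / (1 − 1.0074583^−48) = $1,491.68.
Over 24 months: Offer 1 costs 24 × $1,381.76 + $600.00 = $33,762.24; Offer 2 costs 24 × $1,491.68 = $35,800.32.
Offer 1 is cheaper by $35,800.32 − $33,762.24 = $2,038.08.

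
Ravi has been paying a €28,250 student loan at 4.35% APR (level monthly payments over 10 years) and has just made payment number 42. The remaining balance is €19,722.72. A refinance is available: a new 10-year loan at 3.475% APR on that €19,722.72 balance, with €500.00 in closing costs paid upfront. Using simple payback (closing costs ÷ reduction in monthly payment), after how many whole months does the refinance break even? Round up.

Current payment = 28,250 × 4.35%/12 / (1 − (1+0.0036250)^−120) = €290.74.
Refinanced payment = 19,722.72 × 0.0028958 / (1 − (1+0.0028958)^−120) = €194.80.
Monthly savings = €290.74 − €194.80 = €95.94.
Break-even = €500.00 / €95.94 = 5.21 → 6 months.

6 months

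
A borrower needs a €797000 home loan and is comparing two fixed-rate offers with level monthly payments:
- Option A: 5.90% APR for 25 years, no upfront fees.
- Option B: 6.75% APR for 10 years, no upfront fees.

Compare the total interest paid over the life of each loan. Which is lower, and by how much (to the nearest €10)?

Option A: monthly rate = 5.9%/12 = 0.0049167; payment = 797,000 × 0.0049167 / (1 − (1+0.0049167)^−300) = €5,086.47.
Total interest on Option A = 300 × €5,086.47 − €797,000 = €728,941.00.
Option B: at 6.75% the monthly rate is 0.0056250, so the payment is 797,000 × 0.0056250 / (1 − 1.0056250^−120) = €9,151.48.
Total interest on Option B = 120 × €9,151.48 − €797,000 = €301,177.60.
Option B is lower by €427,763.40.

Option B by €427,760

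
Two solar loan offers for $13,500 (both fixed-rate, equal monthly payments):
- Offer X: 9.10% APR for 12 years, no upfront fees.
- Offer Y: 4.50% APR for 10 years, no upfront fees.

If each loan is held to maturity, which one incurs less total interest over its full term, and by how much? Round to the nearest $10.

Offer X: at 9.10% the monthly rate is 0.0075833, so the payment is 13,500 × 0.0075833 / (1 − 1.0075833^−144) = $154.40.
Total interest on Offer X = 144 × $154.40 − $13,500 = $8,733.60.
Offer Y: monthly rate = 4.5%/12 = 0.0037500; payment = 13,500 × 0.0037500 / (1 − (1+0.0037500)^−120) = $139.91.
Total interest on Offer Y = 120 × $139.91 − $13,500 = $3,289.20.
Offer Y is lower by $5,444.40.

Offer Y by $5,440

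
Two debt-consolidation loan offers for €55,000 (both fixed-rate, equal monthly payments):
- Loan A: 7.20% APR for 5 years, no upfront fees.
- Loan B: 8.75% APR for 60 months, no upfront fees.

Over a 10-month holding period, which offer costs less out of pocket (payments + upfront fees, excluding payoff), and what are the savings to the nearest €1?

Loan A by €408

Loan A: at 7.20% the monthly rate is 0.0060000, so the payment is 55,000 × 0.0060000 / (1 − 1.0060000^−60) = €1,094.26.
Loan B: monthly rate = 8.75%/12 = 0.0072917; payment = 55,000 × 0.0072917 / (1 − (1+0.0072917)^−60) = €1,135.05.
Over 10 months: Loan A costs 10 × €1,094.26 = €10,942.60; Loan B costs 10 × €1,135.05 = €11,350.50.
Loan A is cheaper by €11,350.50 − €10,942.60 = €407.90.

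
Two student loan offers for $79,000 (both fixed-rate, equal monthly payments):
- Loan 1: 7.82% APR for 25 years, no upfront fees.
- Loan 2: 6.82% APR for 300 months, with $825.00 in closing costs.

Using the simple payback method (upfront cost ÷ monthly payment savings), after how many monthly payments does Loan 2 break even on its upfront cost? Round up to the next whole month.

17 months

Loan 1: monthly rate = 7.82%/12 = 0.0065167; payment = 79,000 × 0.0065167 / (1 − (1+0.0065167)^−300) = $600.34.
Loan 2: at 6.82% the monthly rate is 0.0056833, so the payment is 79,000 × 0.0056833 / (1 − 1.0056833^−300) = $549.32.
Monthly savings = $600.34 − $549.32 = $51.02.
Break-even = $825.00 / $51.02 = 16.17 → 17 months.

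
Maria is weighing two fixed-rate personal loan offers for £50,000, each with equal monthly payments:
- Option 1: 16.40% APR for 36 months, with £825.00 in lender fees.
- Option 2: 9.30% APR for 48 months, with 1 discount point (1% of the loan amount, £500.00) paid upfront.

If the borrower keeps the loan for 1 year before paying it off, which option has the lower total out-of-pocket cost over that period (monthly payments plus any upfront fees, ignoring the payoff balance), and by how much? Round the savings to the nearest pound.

Option 1: at 16.40% the monthly rate is 0.0136667, so the payment is 50,000 × 0.0136667 / (1 − 1.0136667^−36) = £1,767.74.
Option 2: at 9.30% the monthly rate is 0.0077500, so the payment is 50,000 × 0.0077500 / (1 − 1.0077500^−48) = £1,251.39.
Over 12 months: Option 1 costs 12 × £1,767.74 + £825.00 = £22,037.88; Option 2 costs 12 × £1,251.39 + £500.00 = £15,516.68.
Option 2 is cheaper by £22,037.88 − £15,516.68 = £6,521.20.

Option 2 by £6,521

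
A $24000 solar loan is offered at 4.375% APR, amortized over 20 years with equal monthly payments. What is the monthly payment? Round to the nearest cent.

At 4.375% the monthly rate is 0.0036458, so the payment is 24,000 × 0.0036458 / (1 − 1.0036458^−240) = $150.22.

$150.22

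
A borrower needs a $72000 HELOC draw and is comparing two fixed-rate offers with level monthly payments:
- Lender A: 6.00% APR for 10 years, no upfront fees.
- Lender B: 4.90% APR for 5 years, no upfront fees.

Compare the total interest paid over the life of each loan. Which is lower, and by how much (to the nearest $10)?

Lender B by $14,600

Lender A: monthly rate = 6%/12 = 0.0050000; payment = 72,000 × 0.0050000 / (1 − (1+0.0050000)^−120) = $799.35.
Total interest on Lender A = 120 × $799.35 − $72,000 = $23,922.00.
Lender B: monthly rate = 4.9%/12 = 0.0040833; payment = 72,000 × 0.0040833 / (1 − (1+0.0040833)^−60) = $1,355.43.
Total interest on Lender B = 60 × $1,355.43 − $72,000 = $9,325.80.
Lender B is lower by $14,596.20.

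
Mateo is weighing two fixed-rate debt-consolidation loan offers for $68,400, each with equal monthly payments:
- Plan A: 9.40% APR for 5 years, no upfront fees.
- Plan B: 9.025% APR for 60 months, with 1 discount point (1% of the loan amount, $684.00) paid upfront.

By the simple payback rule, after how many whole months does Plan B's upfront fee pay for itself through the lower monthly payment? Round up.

55 months

Plan A: at 9.40% the monthly rate is 0.0078333, so the payment is 68,400 × 0.0078333 / (1 − 1.0078333^−60) = $1,433.19.
Plan B: monthly rate = 9.025%/12 = 0.0075208; payment = 68,400 × 0.0075208 / (1 − (1+0.0075208)^−60) = $1,420.70.
Monthly savings = $1,433.19 − $1,420.70 = $12.49.
Break-even = $684.00 / $12.49 = 54.76 → 55 months.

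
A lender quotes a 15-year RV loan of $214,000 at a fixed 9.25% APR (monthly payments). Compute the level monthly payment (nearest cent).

$2,202.47

At 9.25% the monthly rate is 0.0077083, so the payment is 214,000 × 0.0077083 / (1 − 1.0077083^−180) = $2,202.47.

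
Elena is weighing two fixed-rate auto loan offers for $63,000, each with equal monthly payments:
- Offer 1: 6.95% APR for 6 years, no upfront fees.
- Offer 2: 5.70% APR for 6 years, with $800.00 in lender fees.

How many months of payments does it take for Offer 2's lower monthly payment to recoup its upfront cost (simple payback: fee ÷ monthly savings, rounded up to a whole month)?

22 months

Offer 1: at 6.95% the monthly rate is 0.0057917, so the payment is 63,000 × 0.0057917 / (1 − 1.0057917^−72) = $1,072.58.
Offer 2: monthly rate = 5.7%/12 = 0.0047500; payment = 63,000 × 0.0047500 / (1 − (1+0.0047500)^−72) = $1,035.19.
Monthly savings = $1,072.58 − $1,035.19 = $37.39.
Break-even = $800.00 / $37.39 = 21.40 → 22 months.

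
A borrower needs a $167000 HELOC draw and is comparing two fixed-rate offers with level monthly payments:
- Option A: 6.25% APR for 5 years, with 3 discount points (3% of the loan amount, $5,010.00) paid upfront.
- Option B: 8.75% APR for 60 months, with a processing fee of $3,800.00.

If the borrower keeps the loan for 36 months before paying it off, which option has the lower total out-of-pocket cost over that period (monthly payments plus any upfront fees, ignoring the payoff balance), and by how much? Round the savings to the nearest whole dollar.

Option A by $5,932

Option A: monthly rate = 6.25%/12 = 0.0052083; payment = 167,000 × 0.0052083 / (1 − (1+0.0052083)^−60) = $3,248.03.
Option B: at 8.75% the monthly rate is 0.0072917, so the payment is 167,000 × 0.0072917 / (1 − 1.0072917^−60) = $3,446.42.
Over 36 months: Option A costs 36 × $3,248.03 + $5,010.00 = $121,939.08; Option B costs 36 × $3,446.42 + $3,800.00 = $127,871.12.
Option A is cheaper by $127,871.12 − $121,939.08 = $5,932.04.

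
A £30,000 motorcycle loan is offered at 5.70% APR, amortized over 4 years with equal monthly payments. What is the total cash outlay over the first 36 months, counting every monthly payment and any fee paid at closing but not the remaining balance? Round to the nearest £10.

At 5.70% the monthly rate is 0.0047500, so the payment is 30,000 × 0.0047500 / (1 − 1.0047500^−48) = £700.43.
Total outlay = 36 × £700.43 = £25,215.48.

£25,220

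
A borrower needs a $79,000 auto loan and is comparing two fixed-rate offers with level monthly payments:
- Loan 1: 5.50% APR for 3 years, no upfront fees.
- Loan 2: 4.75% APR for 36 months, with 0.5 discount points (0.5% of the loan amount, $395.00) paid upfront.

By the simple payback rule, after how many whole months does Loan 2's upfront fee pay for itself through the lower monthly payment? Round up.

Loan 1: at 5.50% the monthly rate is 0.0045833, so the payment is 79,000 × 0.0045833 / (1 − 1.0045833^−36) = $2,385.48.
Loan 2: at 4.75% the monthly rate is 0.0039583, so the payment is 79,000 × 0.0039583 / (1 − 1.0039583^−36) = $2,358.84.
Monthly savings = $2,385.48 − $2,358.84 = $26.64.
Break-even = $395.00 / $26.64 = 14.83 → 15 months.

15 months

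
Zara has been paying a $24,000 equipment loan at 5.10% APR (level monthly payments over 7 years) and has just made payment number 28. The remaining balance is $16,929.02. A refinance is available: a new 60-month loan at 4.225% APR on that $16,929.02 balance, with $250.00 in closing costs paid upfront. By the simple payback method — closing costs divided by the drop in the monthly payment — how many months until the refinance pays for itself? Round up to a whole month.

Current payment = 24,000 × 5.1%/12 / (1 − (1+0.0042500)^−84) = $340.34.
Refinanced payment = 16,929.02 × 0.0035208 / (1 − (1+0.0035208)^−60) = $313.50.
Monthly savings = $340.34 − $313.50 = $26.84.
Break-even = $250.00 / $26.84 = 9.31 → 10 months.

10 months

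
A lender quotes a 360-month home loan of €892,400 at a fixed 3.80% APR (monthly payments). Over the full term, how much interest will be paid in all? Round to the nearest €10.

€604,550

Monthly rate = 3.8%/12 = 0.0031667; payment = 892,400 × 0.0031667 / (1 − (1+0.0031667)^−360) = €4,158.20.
Total paid = 360 × €4,158.20 = €1,496,952.00; interest = €1,496,952.00 − €892,400 = €604,552.00.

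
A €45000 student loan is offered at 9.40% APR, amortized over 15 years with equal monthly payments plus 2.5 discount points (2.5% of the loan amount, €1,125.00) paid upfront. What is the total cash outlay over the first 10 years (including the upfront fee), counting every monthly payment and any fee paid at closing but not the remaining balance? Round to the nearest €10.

€57,190

At 9.40% the monthly rate is 0.0078333, so the payment is 45,000 × 0.0078333 / (1 − 1.0078333^−180) = €467.19.
Total outlay = 120 × €467.19 + €1,125.00 = €57,187.80.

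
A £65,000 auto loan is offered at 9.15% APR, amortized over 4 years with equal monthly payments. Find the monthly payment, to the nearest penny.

£1,622.16

Monthly rate = 9.15%/12 = 0.0076250; payment = 65,000 × 0.0076250 / (1 − (1+0.0076250)^−48) = £1,622.16.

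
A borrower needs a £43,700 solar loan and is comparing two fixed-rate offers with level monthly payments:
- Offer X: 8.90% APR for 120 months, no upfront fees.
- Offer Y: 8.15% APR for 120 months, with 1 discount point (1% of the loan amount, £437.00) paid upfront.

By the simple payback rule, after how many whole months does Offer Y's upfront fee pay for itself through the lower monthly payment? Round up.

25 months

Offer X: monthly rate = 8.9%/12 = 0.0074167; payment = 43,700 × 0.0074167 / (1 − (1+0.0074167)^−120) = £551.21.
Offer Y: monthly rate = 8.15%/12 = 0.0067917; payment = 43,700 × 0.0067917 / (1 − (1+0.0067917)^−120) = £533.67.
Monthly savings = £551.21 − £533.67 = £17.54.
Break-even = £437.00 / £17.54 = 24.91 → 25 months.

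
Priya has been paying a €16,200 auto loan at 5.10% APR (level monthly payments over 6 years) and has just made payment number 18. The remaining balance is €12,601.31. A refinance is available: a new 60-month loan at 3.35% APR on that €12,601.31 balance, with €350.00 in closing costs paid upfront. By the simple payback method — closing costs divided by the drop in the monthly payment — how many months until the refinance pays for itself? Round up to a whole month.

Current payment = 16,200 × 5.1%/12 / (1 − (1+0.0042500)^−72) = €261.65.
Refinanced payment = 12,601.31 × 0.0027917 / (1 − (1+0.0027917)^−60) = €228.39.
Monthly savings = €261.65 − €228.39 = €33.26.
Break-even = €350.00 / €33.26 = 10.52 → 11 months.

11 months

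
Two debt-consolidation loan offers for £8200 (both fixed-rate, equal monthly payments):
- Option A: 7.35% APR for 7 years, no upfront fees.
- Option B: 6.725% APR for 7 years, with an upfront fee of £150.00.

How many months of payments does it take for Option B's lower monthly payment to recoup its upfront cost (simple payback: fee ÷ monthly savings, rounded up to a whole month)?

Option A: at 7.35% the monthly rate is 0.0061250, so the payment is 8,200 × 0.0061250 / (1 − 1.0061250^−84) = £125.17.
Option B: at 6.725% the monthly rate is 0.0056042, so the payment is 8,200 × 0.0056042 / (1 − 1.0056042^−84) = £122.66.
Monthly savings = £125.17 − £122.66 = £2.51.
Break-even = £150.00 / £2.51 = 59.76 → 60 months.

60 months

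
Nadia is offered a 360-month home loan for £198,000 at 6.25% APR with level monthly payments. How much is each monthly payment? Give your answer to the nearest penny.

£1,219.12

At 6.25% the monthly rate is 0.0052083, so the payment is 198,000 × 0.0052083 / (1 − 1.0052083^−360) = £1,219.12.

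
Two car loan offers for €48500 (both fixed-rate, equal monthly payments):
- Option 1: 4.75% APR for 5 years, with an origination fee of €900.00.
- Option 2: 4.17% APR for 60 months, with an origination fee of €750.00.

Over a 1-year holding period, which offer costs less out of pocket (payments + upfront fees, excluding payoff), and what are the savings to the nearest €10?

Option 2 by €300

Option 1: monthly rate = 4.75%/12 = 0.0039583; payment = 48,500 × 0.0039583 / (1 − (1+0.0039583)^−60) = €909.71.
Option 2: at 4.17% the monthly rate is 0.0034750, so the payment is 48,500 × 0.0034750 / (1 − 1.0034750^−60) = €896.93.
Over 12 months: Option 1 costs 12 × €909.71 + €900.00 = €11,816.52; Option 2 costs 12 × €896.93 + €750.00 = €11,513.16.
Option 2 is cheaper by €11,816.52 − €11,513.16 = €303.36.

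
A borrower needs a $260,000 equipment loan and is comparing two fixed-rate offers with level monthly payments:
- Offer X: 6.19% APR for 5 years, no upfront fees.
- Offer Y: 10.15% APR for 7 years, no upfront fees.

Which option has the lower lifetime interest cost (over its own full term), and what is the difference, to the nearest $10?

Offer X: monthly rate = 6.19%/12 = 0.0051583; payment = 260,000 × 0.0051583 / (1 − (1+0.0051583)^−60) = $5,049.53.
Total interest on Offer X = 60 × $5,049.53 − $260,000 = $42,971.80.
Offer Y: monthly rate = 10.15%/12 = 0.0084583; payment = 260,000 × 0.0084583 / (1 − (1+0.0084583)^−84) = $4,336.49.
Total interest on Offer Y = 84 × $4,336.49 − $260,000 = $104,265.16.
Offer X is lower by $61,293.36.

Offer X by $61,290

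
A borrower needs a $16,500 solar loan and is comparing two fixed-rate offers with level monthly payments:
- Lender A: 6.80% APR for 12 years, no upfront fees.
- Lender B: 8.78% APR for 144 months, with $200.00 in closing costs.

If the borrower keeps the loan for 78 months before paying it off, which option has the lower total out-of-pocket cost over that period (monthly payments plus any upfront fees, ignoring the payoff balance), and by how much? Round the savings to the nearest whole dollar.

Lender A by $1,589

Lender A: monthly rate = 6.8%/12 = 0.0056667; payment = 16,500 × 0.0056667 / (1 − (1+0.0056667)^−144) = $167.93.
Lender B: at 8.78% the monthly rate is 0.0073167, so the payment is 16,500 × 0.0073167 / (1 − 1.0073167^−144) = $185.74.
Over 78 months: Lender A costs 78 × $167.93 = $13,098.54; Lender B costs 78 × $185.74 + $200.00 = $14,687.72.
Lender A is cheaper by $14,687.72 − $13,098.54 = $1,589.18.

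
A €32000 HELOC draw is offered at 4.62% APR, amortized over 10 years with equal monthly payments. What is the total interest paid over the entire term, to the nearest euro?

At 4.62% the monthly rate is 0.0038500, so the payment is 32,000 × 0.0038500 / (1 − 1.0038500^−120) = €333.50.
Total paid = 120 × €333.50 = €40,020.00; interest = €40,020.00 − €32,000 = €8,020.00.

€8,020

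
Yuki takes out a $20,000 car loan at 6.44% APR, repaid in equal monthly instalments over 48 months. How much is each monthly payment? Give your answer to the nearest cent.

Monthly rate = 6.44%/12 = 0.0053667; payment = 20,000 × 0.0053667 / (1 − (1+0.0053667)^−48) = $473.75.

$473.75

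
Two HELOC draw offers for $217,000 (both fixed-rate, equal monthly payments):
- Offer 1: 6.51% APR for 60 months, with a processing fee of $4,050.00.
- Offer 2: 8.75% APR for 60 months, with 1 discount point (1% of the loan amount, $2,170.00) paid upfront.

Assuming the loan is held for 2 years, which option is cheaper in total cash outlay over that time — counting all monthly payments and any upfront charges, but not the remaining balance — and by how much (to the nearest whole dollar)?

Offer 1: monthly rate = 6.51%/12 = 0.0054250; payment = 217,000 × 0.0054250 / (1 − (1+0.0054250)^−60) = $4,246.87.
Offer 2: at 8.75% the monthly rate is 0.0072917, so the payment is 217,000 × 0.0072917 / (1 − 1.0072917^−60) = $4,478.28.
Over 24 months: Offer 1 costs 24 × $4,246.87 + $4,050.00 = $105,974.88; Offer 2 costs 24 × $4,478.28 + $2,170.00 = $109,648.72.
Offer 1 is cheaper by $109,648.72 − $105,974.88 = $3,673.84.

Offer 1 by $3,674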